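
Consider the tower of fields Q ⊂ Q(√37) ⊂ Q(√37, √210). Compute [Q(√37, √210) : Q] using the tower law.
[Q(√37, √210) : Q] = 4

[Q(√37):Q] = 2 (min poly x^2 - 37, irreducible since 37 is squarefree > 1). For the top step, suppose √210 ∈ Q(√37), say √210 = c + d√37 with c, d ∈ Q. Squaring: 210 = c^2 + 37d^2 + 2cd√37. Since √37 ∉ Q this forces 2cd = 0. If d = 0 then √210 = c ∈ Q, contradicting 210 squarefree > 1. If c = 0 then 210 = 37d^2, so 37·210 = (37d)^2 is a perfect square in Q — but 37·210 = 7770 is not a perfect square (since 37 and 210 are distinct squarefree integers). Contradiction. Hence √210 ∉ Q(√37), so x^2 - 210 stays irreducible over Q(√37) and [Q(√37, √210) : Q(√37)] = 2. By the tower law, [Q(√37, √210) : Q] = 2 · 2 = 4.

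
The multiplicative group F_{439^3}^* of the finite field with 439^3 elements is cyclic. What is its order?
|F_{439^3}^*| = 84604518

F_{439^3} has 439^3 = 84604519 elements; its multiplicative group consists of all nonzero elements, so |F_{439^3}^*| = 84604519 - 1 = 84604518. (It is cyclic since any finite subgroup of the multiplicative group of a field is cyclic.)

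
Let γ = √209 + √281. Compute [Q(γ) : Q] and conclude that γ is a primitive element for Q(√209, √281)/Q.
[Q(γ) : Q] = 4 (equivalently, Q(γ) = Q(√209, √281))

Obviously Q(γ) ⊆ Q(√209, √281), and [Q(√209, √281):Q] = 4 (since 209, 281 are distinct squarefree integers > 1 with 58729 not a perfect square). To show equality we compute the minimal polynomial of γ. From γ = √209 + √281: γ^2 = 209 + 2√(58729) + 281 = 490 + 2√(58729), so γ^2 - 490 = 2√(58729); squaring, (γ^2 - 490)^2 = 4·58729, i.e. γ^4 - 980γ^2 + 240100 - 234916 = 0, i.e. γ^4 - 980γ^2 + 5184 = 0. So γ is a root of x^4 - 980x^2 + 5184. This polynomial is irreducible over Q: it has no rational root (each ±√209 ± √281 is irrational), and any factorization into two quadratics over Q would force √(58729) ∈ Q (pairing opposite roots) or √209, √281 ∈ Q (other pairings), all impossible. Hence [Q(γ):Q] = 4 = [Q(√209, √281):Q], so Q(γ) = Q(√209, √281).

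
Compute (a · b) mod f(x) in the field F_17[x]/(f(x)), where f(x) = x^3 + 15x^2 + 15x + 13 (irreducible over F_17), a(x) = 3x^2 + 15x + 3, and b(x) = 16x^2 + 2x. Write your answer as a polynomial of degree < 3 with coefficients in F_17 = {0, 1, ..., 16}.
a · b ≡ 8x^2 + 15x + 8 (mod f(x))

Multiply in F_17[x]: a(x)·b(x) = (3x^2 + 15x + 3)·(16x^2 + 2x) = 14x^4 + 8x^3 + 10x^2 + 6x. This has degree ≥ 3, so divide by f(x) over F_17: 14x^4 + 8x^3 + 10x^2 + 6x = (14x + 2)·(x^3 + 15x^2 + 15x + 13) + (8x^2 + 15x + 8). Hence a·b ≡ 8x^2 + 15x + 8 (mod f). (F_17[x]/(f) is a field with 17^3 = 4913 elements since f is irreducible of degree 3.)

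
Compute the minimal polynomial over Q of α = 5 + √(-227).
m_α(x) = x^2 - 10x + 252

From α - 5 = √(-227), squaring gives (α - 5)^2 = -227, i.e. α^2 - 10α + 25 = -227, so α^2 - 10α + 252 = 0. The discriminant of x^2 - 10x + 252 is (-10)^2 - 4·(252) = 100 - 1008 = -908, and 4·(-227) is not a perfect square in Q since -227 is squarefree and ≠ 1. Hence x^2 - 10x + 252 is irreducible over Q and is the minimal polynomial of α.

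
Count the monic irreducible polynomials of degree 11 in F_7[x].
There are 179756976 monic irreducible polynomials of degree 11 over F_7

Each element of F_{7^11} that lies in no proper subfield is a root of exactly one monic irreducible of degree 11 over F_7, and each such polynomial has 11 distinct roots in F_{7^11}. By Möbius inversion the count is N_7(11) = (1/11) Σ_{d|11} μ(11/d) · 7^d = (1/11)(μ(11)·7^1 + μ(1)·7^11) = 1977326736/11 = 179756976.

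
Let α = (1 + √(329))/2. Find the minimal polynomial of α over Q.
m_α(x) = x^2 - x - 82

From 2α - 1 = √(329), squaring gives (2α - 1)^2 = 329, i.e. 4α^2 - 4α + 1 = 329, so α^2 - α + (1 - 329)/4 = 0. Since 329 ≡ 1 (mod 4), (1 - 329)/4 = -82 ∈ Z. The polynomial x^2 - x - 82 has discriminant 1 - 4·(-82) = 329, which is not a perfect square in Q (d = 329 is squarefree and ≠ 1), so x^2 - x - 82 is irreducible over Q. It is the minimal polynomial of α.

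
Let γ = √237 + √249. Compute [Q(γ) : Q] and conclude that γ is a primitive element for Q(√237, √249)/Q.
[Q(γ) : Q] = 4 (equivalently, Q(γ) = Q(√237, √249))

Obviously Q(γ) ⊆ Q(√237, √249), and [Q(√237, √249):Q] = 4 (since 237, 249 are distinct squarefree integers > 1 with 59013 not a perfect square). To show equality we compute the minimal polynomial of γ. From γ = √237 + √249: γ^2 = 237 + 2√(59013) + 249 = 486 + 2√(59013), so γ^2 - 486 = 2√(59013); squaring, (γ^2 - 486)^2 = 4·59013, i.e. γ^4 - 972γ^2 + 236196 - 236052 = 0, i.e. γ^4 - 972γ^2 + 144 = 0. So γ is a root of x^4 - 972x^2 + 144. This polynomial is irreducible over Q: it has no rational root (each ±√237 ± √249 is irrational), and any factorization into two quadratics over Q would force √(59013) ∈ Q (pairing opposite roots) or √237, √249 ∈ Q (other pairings), all impossible. Hence [Q(γ):Q] = 4 = [Q(√237, √249):Q], so Q(γ) = Q(√237, √249).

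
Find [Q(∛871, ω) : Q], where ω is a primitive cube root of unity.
[Q(∛871, ω) : Q] = 6

[Q(∛871):Q] = 3 (min poly x^3 - 871, irreducible since 871 is not a perfect cube). [Q(ω):Q] = 2 (min poly x^2 + x + 1). Since Q(∛871) ⊂ R and ω ∉ R, we have ω ∉ Q(∛871), so x^2 + x + 1 remains irreducible over Q(∛871) and [Q(∛871, ω) : Q(∛871)] = 2. By the tower law, [Q(∛871, ω) : Q] = 3 · 2 = 6. (In fact Q(∛871, ω) is the splitting field of x^3 - 871 over Q.)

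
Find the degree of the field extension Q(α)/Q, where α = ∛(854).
[Q(α):Q] = 3

The minimal polynomial of α is x^3 - 854, irreducible over Q since 854 is not a perfect cube (so x^3 - 854 has no rational root). Hence [Q(α):Q] = deg(m_α) = 3.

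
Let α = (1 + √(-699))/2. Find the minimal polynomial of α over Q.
m_α(x) = x^2 - x + 175

From 2α - 1 = √(-699), squaring gives (2α - 1)^2 = -699, i.e. 4α^2 - 4α + 1 = -699, so α^2 - α + (1 + 699)/4 = 0. Since -699 ≡ 1 (mod 4), (1 + 699)/4 = 175 ∈ Z. The polynomial x^2 - x + 175 has discriminant 1 - 4·(175) = -699, which is not a perfect square in Q (d = -699 is squarefree and ≠ 1), so x^2 - x + 175 is irreducible over Q. It is the minimal polynomial of α.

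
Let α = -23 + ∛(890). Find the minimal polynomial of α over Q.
m_α(x) = x^3 + 69x^2 + 1587x + 11277

Set β = α + 23 = ∛(890), so β^3 = 890. Then (α + 23)^3 - 890 = 0, i.e. α is a root of g(x) = (x + 23)^3 - 890 = x^3 + 69x^2 + 1587x + 11277. Since g(x) = h(x + 23) where h(x) = x^3 - 890, and h is irreducible over Q (because 890 is not a perfect cube, so h has no rational root, and a monic cubic with no rational root is irreducible), g is also irreducible (irreducibility is preserved under the substitution x → x + 23). Hence m_α(x) = x^3 + 69x^2 + 1587x + 11277.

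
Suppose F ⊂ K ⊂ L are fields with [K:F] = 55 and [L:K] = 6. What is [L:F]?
[L:F] = 330

The tower law says that for any tower of field extensions F ⊂ K ⊂ L with finite degrees, [L:F] = [L:K] · [K:F]. Here this gives [L:F] = 6 · 55 = 330.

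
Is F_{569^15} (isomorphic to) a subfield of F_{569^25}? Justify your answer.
No: F_{569^15} is not a subfield of F_{569^25}

F_{p^m} embeds in F_{p^n} iff m | n. Here 15 ∤ 25 (since 25 = 1·15 + 10 with remainder 10 ≠ 0), so F_{569^15} is not a subfield of F_{569^25}. Equivalently: if it were, the tower law would give 15 = [F_{569^15}:F_569] dividing [F_{569^25}:F_569] = 25, contradiction.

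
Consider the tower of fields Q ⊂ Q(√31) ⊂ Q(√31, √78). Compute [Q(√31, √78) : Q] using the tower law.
[Q(√31, √78) : Q] = 4

[Q(√31):Q] = 2 (min poly x^2 - 31, irreducible since 31 is squarefree > 1). For the top step, suppose √78 ∈ Q(√31), say √78 = c + d√31 with c, d ∈ Q. Squaring: 78 = c^2 + 31d^2 + 2cd√31. Since √31 ∉ Q this forces 2cd = 0. If d = 0 then √78 = c ∈ Q, contradicting 78 squarefree > 1. If c = 0 then 78 = 31d^2, so 31·78 = (31d)^2 is a perfect square in Q — but 31·78 = 2418 is not a perfect square (since 31 and 78 are distinct squarefree integers). Contradiction. Hence √78 ∉ Q(√31), so x^2 - 78 stays irreducible over Q(√31) and [Q(√31, √78) : Q(√31)] = 2. By the tower law, [Q(√31, √78) : Q] = 2 · 2 = 4.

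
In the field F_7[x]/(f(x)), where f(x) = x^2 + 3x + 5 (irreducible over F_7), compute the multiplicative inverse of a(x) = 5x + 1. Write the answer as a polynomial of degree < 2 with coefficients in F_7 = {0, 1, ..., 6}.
a(x)^(-1) ≡ 5x (mod f(x))

Since f is irreducible over F_7, F_7[x]/(f) is a field and a(x) ≠ 0 has an inverse. Apply the extended Euclidean algorithm to f(x) and a(x) in F_7[x]: f(x) = (3x)·a(x) + (5). The last nonzero remainder is the constant 5 = gcd(f, a) in F_7. Back-substituting through the division chain expresses 5 = s(x)·a(x) + t(x)·f(x) with s(x) ≡ 4x (mod f), so (4x)·a(x) ≡ 5 (mod f). Multiplying by 5^(-1) ≡ 3 in F_7 gives a(x)^(-1) ≡ 3·(4x) ≡ 5x (mod f). Check: (5x + 1)·(5x) = 4x^2 + 5x ≡ 1 (mod x^2 + 3x + 5).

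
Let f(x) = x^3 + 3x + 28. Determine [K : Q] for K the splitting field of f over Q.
[K : Q] = 6

By the rational root test, any rational root of the monic integer polynomial f(x) = x^3 + 3x + 28 must be an integer dividing the constant term 28, i.e. one of ±{1, 2, 4, 7, 14, 28}. Evaluating: f(1) = 32, f(-1) = 24, f(2) = 42, f(-2) = 14, f(4) = 104, f(-4) = -48, f(7) = 392, f(-7) = -336, f(14) = 2814, f(-14) = -2758, f(28) = 22064, f(-28) = -22008; none is 0, so f has no rational root and is therefore irreducible over Q (a cubic with no linear factor over a field is irreducible). For an irreducible cubic, the Galois group is A_3 or S_3 according as the discriminant disc(f) = -4a^3 - 27b^2 = -4·(3)^3 - 27·(28)^2 = -21276 is or is not a square in Q. Here disc(f) = -21276 is not a perfect square in Q, so the Galois group of f over Q is not contained in A_3 and must be all of S_3. The splitting field has degree |S_3| = 6 over Q, so [K : Q] = 6.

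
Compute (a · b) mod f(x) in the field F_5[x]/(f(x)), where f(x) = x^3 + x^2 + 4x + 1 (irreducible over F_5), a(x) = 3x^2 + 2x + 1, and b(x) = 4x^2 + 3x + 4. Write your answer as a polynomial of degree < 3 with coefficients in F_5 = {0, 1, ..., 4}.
a · b ≡ 4x^2 + 4x + 4 (mod f(x))

Multiply in F_5[x]: a(x)·b(x) = (3x^2 + 2x + 1)·(4x^2 + 3x + 4) = 2x^4 + 2x^3 + 2x^2 + x + 4. This has degree ≥ 3, so divide by f(x) over F_5: 2x^4 + 2x^3 + 2x^2 + x + 4 = (2x)·(x^3 + x^2 + 4x + 1) + (4x^2 + 4x + 4). Hence a·b ≡ 4x^2 + 4x + 4 (mod f). (F_5[x]/(f) is a field with 5^3 = 125 elements since f is irreducible of degree 3.)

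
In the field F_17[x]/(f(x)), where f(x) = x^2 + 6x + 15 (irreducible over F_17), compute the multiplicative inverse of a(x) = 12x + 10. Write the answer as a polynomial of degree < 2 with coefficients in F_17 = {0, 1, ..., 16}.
a(x)^(-1) ≡ 9x + 4 (mod f(x))

Since f is irreducible over F_17, F_17[x]/(f) is a field and a(x) ≠ 0 has an inverse. Apply the extended Euclidean algorithm to f(x) and a(x) in F_17[x]: f(x) = (10x + 12)·a(x) + (14). The last nonzero remainder is the constant 14 = gcd(f, a) in F_17. Back-substituting through the division chain expresses 14 = s(x)·a(x) + t(x)·f(x) with s(x) ≡ 7x + 5 (mod f), so (7x + 5)·a(x) ≡ 14 (mod f). Multiplying by 14^(-1) ≡ 11 in F_17 gives a(x)^(-1) ≡ 11·(7x + 5) ≡ 9x + 4 (mod f). Check: (12x + 10)·(9x + 4) = 6x^2 + 2x + 6 ≡ 1 (mod x^2 + 6x + 15).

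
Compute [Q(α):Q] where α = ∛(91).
[Q(α):Q] = 3

The minimal polynomial of α is x^3 - 91, irreducible over Q since 91 is not a perfect cube (so x^3 - 91 has no rational root). Hence [Q(α):Q] = deg(m_α) = 3.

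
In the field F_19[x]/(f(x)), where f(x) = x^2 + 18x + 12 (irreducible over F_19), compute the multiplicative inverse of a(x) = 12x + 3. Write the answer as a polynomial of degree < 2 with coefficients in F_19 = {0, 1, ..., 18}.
a(x)^(-1) ≡ 17x + 12 (mod f(x))

Since f is irreducible over F_19, F_19[x]/(f) is a field and a(x) ≠ 0 has an inverse. Apply the extended Euclidean algorithm to f(x) and a(x) in F_19[x]: f(x) = (8x + 9)·a(x) + (4). The last nonzero remainder is the constant 4 = gcd(f, a) in F_19. Back-substituting through the division chain expresses 4 = s(x)·a(x) + t(x)·f(x) with s(x) ≡ 11x + 10 (mod f), so (11x + 10)·a(x) ≡ 4 (mod f). Multiplying by 4^(-1) ≡ 5 in F_19 gives a(x)^(-1) ≡ 5·(11x + 10) ≡ 17x + 12 (mod f). Check: (12x + 3)·(17x + 12) = 14x^2 + 5x + 17 ≡ 1 (mod x^2 + 18x + 12).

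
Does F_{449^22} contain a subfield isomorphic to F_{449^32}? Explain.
No: F_{449^32} is not a subfield of F_{449^22}

F_{p^m} embeds in F_{p^n} iff m | n. Here 32 ∤ 22 (since 22 = 0·32 + 22 with remainder 22 ≠ 0), so F_{449^32} is not a subfield of F_{449^22}. Equivalently: if it were, the tower law would give 32 = [F_{449^32}:F_449] dividing [F_{449^22}:F_449] = 22, contradiction.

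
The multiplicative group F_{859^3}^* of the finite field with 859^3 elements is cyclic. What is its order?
|F_{859^3}^*| = 633839778

F_{859^3} has 859^3 = 633839779 elements; its multiplicative group consists of all nonzero elements, so |F_{859^3}^*| = 633839779 - 1 = 633839778. (It is cyclic since any finite subgroup of the multiplicative group of a field is cyclic.)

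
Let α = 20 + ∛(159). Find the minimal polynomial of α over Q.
m_α(x) = x^3 - 60x^2 + 1200x - 8159

Set β = α - 20 = ∛(159), so β^3 = 159. Then (α - 20)^3 - 159 = 0, i.e. α is a root of g(x) = (x - 20)^3 - 159 = x^3 - 60x^2 + 1200x - 8159. Since g(x) = h(x - 20) where h(x) = x^3 - 159, and h is irreducible over Q (because 159 is not a perfect cube, so h has no rational root, and a monic cubic with no rational root is irreducible), g is also irreducible (irreducibility is preserved under the substitution x → x - 20). Hence m_α(x) = x^3 - 60x^2 + 1200x - 8159.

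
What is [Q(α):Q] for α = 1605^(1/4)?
[Q(α):Q] = 4

α is a root of x^4 - 1605. By Eisenstein's criterion at the prime p = 3 (which divides the constant term 1605 but p^2 = 9 does not, since 1605 is squarefree), x^4 - 1605 is irreducible over Q. Hence [Q(α):Q] = 4.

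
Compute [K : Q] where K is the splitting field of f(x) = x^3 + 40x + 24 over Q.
[K : Q] = 6

By the rational root test, any rational root of the monic integer polynomial f(x) = x^3 + 40x + 24 must be an integer dividing the constant term 24, i.e. one of ±{1, 2, 3, 4, 6, 8, 12, 24}. Evaluating: f(1) = 65, f(-1) = -17, f(2) = 112, f(-2) = -64, f(3) = 171, f(-3) = -123, f(4) = 248, f(-4) = -200, f(6) = 480, f(-6) = -432, f(8) = 856, f(-8) = -808, f(12) = 2232, f(-12) = -2184, f(24) = 14808, f(-24) = -14760; none is 0, so f has no rational root and is therefore irreducible over Q (a cubic with no linear factor over a field is irreducible). For an irreducible cubic, the Galois group is A_3 or S_3 according as the discriminant disc(f) = -4a^3 - 27b^2 = -4·(40)^3 - 27·(24)^2 = -271552 is or is not a square in Q. Here disc(f) = -271552 is not a perfect square in Q, so the Galois group of f over Q is not contained in A_3 and must be all of S_3. The splitting field has degree |S_3| = 6 over Q, so [K : Q] = 6.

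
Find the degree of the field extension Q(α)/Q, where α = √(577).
[Q(α):Q] = 2

[Q(α):Q] equals the degree of the minimal polynomial of α. Here α^2 = 577 and x^2 - 577 is irreducible (d = 577 is squarefree, ≠ 1, hence not a square), so deg(m_α) = 2. Thus [Q(α):Q] = 2.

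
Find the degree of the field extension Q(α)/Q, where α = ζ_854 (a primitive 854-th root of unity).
[Q(α):Q] = 360

The minimal polynomial of ζ_854 over Q is the 854-th cyclotomic polynomial Φ_854(x), which is irreducible over Q and has degree φ(854) = 360. Hence [Q(α):Q] = φ(854) = 360.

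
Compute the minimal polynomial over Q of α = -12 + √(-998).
m_α(x) = x^2 + 24x + 1142

From α + 12 = √(-998), squaring gives (α + 12)^2 = -998, i.e. α^2 + 24α + 144 = -998, so α^2 + 24α + 1142 = 0. The discriminant of x^2 + 24x + 1142 is (24)^2 - 4·(1142) = 576 - 4568 = -3992, and 4·(-998) is not a perfect square in Q since -998 is squarefree and ≠ 1. Hence x^2 + 24x + 1142 is irreducible over Q and is the minimal polynomial of α.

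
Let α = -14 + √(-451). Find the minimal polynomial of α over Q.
m_α(x) = x^2 + 28x + 647

From α + 14 = √(-451), squaring gives (α + 14)^2 = -451, i.e. α^2 + 28α + 196 = -451, so α^2 + 28α + 647 = 0. The discriminant of x^2 + 28x + 647 is (28)^2 - 4·(647) = 784 - 2588 = -1804, and 4·(-451) is not a perfect square in Q since -451 is squarefree and ≠ 1. Hence x^2 + 28x + 647 is irreducible over Q and is the minimal polynomial of α.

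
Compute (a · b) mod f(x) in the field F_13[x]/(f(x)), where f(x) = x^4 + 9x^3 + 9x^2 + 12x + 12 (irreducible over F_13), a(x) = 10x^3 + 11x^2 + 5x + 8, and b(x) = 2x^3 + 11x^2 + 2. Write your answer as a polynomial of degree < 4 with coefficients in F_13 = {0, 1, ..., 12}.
a · b ≡ 8x^3 + 2x^2 + 7x + 9 (mod f(x))

Multiply in F_13[x]: a(x)·b(x) = (10x^3 + 11x^2 + 5x + 8)·(2x^3 + 11x^2 + 2) = 7x^6 + 2x^5 + x^4 + 6x^2 + 10x + 3. This has degree ≥ 4, so divide by f(x) over F_13: 7x^6 + 2x^5 + x^4 + 6x^2 + 10x + 3 = (7x^2 + 4x + 6)·(x^4 + 9x^3 + 9x^2 + 12x + 12) + (8x^3 + 2x^2 + 7x + 9). Hence a·b ≡ 8x^3 + 2x^2 + 7x + 9 (mod f). (F_13[x]/(f) is a field with 13^4 = 28561 elements since f is irreducible of degree 4.)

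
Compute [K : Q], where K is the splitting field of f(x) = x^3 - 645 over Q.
[K : Q] = 6

The roots of x^3 - 645 are ∛645, ω∛645, ω^2∛645 where ω = e^(2πi/3) is a primitive cube root of unity, so K = Q(∛645, ω). Now [Q(∛645):Q] = 3 (since 645 is not a perfect cube, x^3 - 645 is irreducible) and [Q(ω):Q] = 2. Both 2 and 3 divide [K:Q], and [K:Q] ≤ 3·2 = 6, so [K:Q] = 6. (Equivalently: Q(∛645) ⊂ R but ω ∉ R, so [K : Q(∛645)] = 2.)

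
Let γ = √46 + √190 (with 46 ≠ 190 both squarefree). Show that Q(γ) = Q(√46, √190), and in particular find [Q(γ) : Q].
[Q(γ) : Q] = 4 (equivalently, Q(γ) = Q(√46, √190))

Obviously Q(γ) ⊆ Q(√46, √190), and [Q(√46, √190):Q] = 4 (since 46, 190 are distinct squarefree integers > 1 with 8740 not a perfect square). To show equality we compute the minimal polynomial of γ. From γ = √46 + √190: γ^2 = 46 + 2√(8740) + 190 = 236 + 2√(8740), so γ^2 - 236 = 2√(8740); squaring, (γ^2 - 236)^2 = 4·8740, i.e. γ^4 - 472γ^2 + 55696 - 34960 = 0, i.e. γ^4 - 472γ^2 + 20736 = 0. So γ is a root of x^4 - 472x^2 + 20736. This polynomial is irreducible over Q: it has no rational root (each ±√46 ± √190 is irrational), and any factorization into two quadratics over Q would force √(8740) ∈ Q (pairing opposite roots) or √46, √190 ∈ Q (other pairings), all impossible. Hence [Q(γ):Q] = 4 = [Q(√46, √190):Q], so Q(γ) = Q(√46, √190).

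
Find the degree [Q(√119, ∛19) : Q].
[Q(√119, ∛19) : Q] = 6

Let L = Q(√119, ∛19). Since Q(√119) ⊂ L and [Q(√119):Q] = 2, the tower law gives 2 | [L:Q]. Likewise Q(∛19) ⊂ L with [Q(∛19):Q] = 3 (because 19 is not a perfect cube), so 3 | [L:Q]. As gcd(2,3) = 1, [L:Q] is divisible by 6. Conversely L is generated over Q by √119 and ∛19, so [L:Q] ≤ 2·3 = 6. Therefore [Q(√119, ∛19) : Q] = 6.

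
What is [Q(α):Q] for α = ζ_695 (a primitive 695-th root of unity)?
[Q(α):Q] = 552

The minimal polynomial of ζ_695 over Q is the 695-th cyclotomic polynomial Φ_695(x), which is irreducible over Q and has degree φ(695) = 552. Hence [Q(α):Q] = φ(695) = 552.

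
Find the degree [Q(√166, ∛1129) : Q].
[Q(√166, ∛1129) : Q] = 6

Let L = Q(√166, ∛1129). Since Q(√166) ⊂ L and [Q(√166):Q] = 2, the tower law gives 2 | [L:Q]. Likewise Q(∛1129) ⊂ L with [Q(∛1129):Q] = 3 (because 1129 is not a perfect cube), so 3 | [L:Q]. As gcd(2,3) = 1, [L:Q] is divisible by 6. Conversely L is generated over Q by √166 and ∛1129, so [L:Q] ≤ 2·3 = 6. Therefore [Q(√166, ∛1129) : Q] = 6.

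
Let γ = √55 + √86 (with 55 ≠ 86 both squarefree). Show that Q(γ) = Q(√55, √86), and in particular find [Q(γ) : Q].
[Q(γ) : Q] = 4 (equivalently, Q(γ) = Q(√55, √86))

Obviously Q(γ) ⊆ Q(√55, √86), and [Q(√55, √86):Q] = 4 (since 55, 86 are distinct squarefree integers > 1 with 4730 not a perfect square). To show equality we compute the minimal polynomial of γ. From γ = √55 + √86: γ^2 = 55 + 2√(4730) + 86 = 141 + 2√(4730), so γ^2 - 141 = 2√(4730); squaring, (γ^2 - 141)^2 = 4·4730, i.e. γ^4 - 282γ^2 + 19881 - 18920 = 0, i.e. γ^4 - 282γ^2 + 961 = 0. So γ is a root of x^4 - 282x^2 + 961. This polynomial is irreducible over Q: it has no rational root (each ±√55 ± √86 is irrational), and any factorization into two quadratics over Q would force √(4730) ∈ Q (pairing opposite roots) or √55, √86 ∈ Q (other pairings), all impossible. Hence [Q(γ):Q] = 4 = [Q(√55, √86):Q], so Q(γ) = Q(√55, √86).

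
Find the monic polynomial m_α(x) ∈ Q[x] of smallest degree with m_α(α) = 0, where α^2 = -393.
m_α(x) = x^2 + 393

α satisfies α^2 + 393 = 0, so x^2 + 393 annihilates α. Since d = -393 is squarefree and ≠ 1, it is not a perfect square in Q, so x^2 + 393 has no rational root and is therefore irreducible over Q (a degree-2 polynomial over a field is irreducible iff it has no root). Hence m_α(x) = x^2 + 393.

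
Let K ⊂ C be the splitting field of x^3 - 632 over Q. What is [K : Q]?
[K : Q] = 6

The roots of x^3 - 632 are ∛632, ω∛632, ω^2∛632 where ω = e^(2πi/3) is a primitive cube root of unity, so K = Q(∛632, ω). Now [Q(∛632):Q] = 3 (since 632 is not a perfect cube, x^3 - 632 is irreducible) and [Q(ω):Q] = 2. Both 2 and 3 divide [K:Q], and [K:Q] ≤ 3·2 = 6, so [K:Q] = 6. (Equivalently: Q(∛632) ⊂ R but ω ∉ R, so [K : Q(∛632)] = 2.)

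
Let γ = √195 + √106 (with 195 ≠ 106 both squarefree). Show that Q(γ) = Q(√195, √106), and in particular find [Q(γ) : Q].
[Q(γ) : Q] = 4 (equivalently, Q(γ) = Q(√195, √106))

Obviously Q(γ) ⊆ Q(√195, √106), and [Q(√195, √106):Q] = 4 (since 195, 106 are distinct squarefree integers > 1 with 20670 not a perfect square). To show equality we compute the minimal polynomial of γ. From γ = √195 + √106: γ^2 = 195 + 2√(20670) + 106 = 301 + 2√(20670), so γ^2 - 301 = 2√(20670); squaring, (γ^2 - 301)^2 = 4·20670, i.e. γ^4 - 602γ^2 + 90601 - 82680 = 0, i.e. γ^4 - 602γ^2 + 7921 = 0. So γ is a root of x^4 - 602x^2 + 7921. This polynomial is irreducible over Q: it has no rational root (each ±√195 ± √106 is irrational), and any factorization into two quadratics over Q would force √(20670) ∈ Q (pairing opposite roots) or √195, √106 ∈ Q (other pairings), all impossible. Hence [Q(γ):Q] = 4 = [Q(√195, √106):Q], so Q(γ) = Q(√195, √106).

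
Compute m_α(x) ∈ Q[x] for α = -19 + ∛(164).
m_α(x) = x^3 + 57x^2 + 1083x + 6695

Set β = α + 19 = ∛(164), so β^3 = 164. Then (α + 19)^3 - 164 = 0, i.e. α is a root of g(x) = (x + 19)^3 - 164 = x^3 + 57x^2 + 1083x + 6695. Since g(x) = h(x + 19) where h(x) = x^3 - 164, and h is irreducible over Q (because 164 is not a perfect cube, so h has no rational root, and a monic cubic with no rational root is irreducible), g is also irreducible (irreducibility is preserved under the substitution x → x + 19). Hence m_α(x) = x^3 + 57x^2 + 1083x + 6695.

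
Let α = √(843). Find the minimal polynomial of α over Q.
m_α(x) = x^2 - 843

α satisfies α^2 - 843 = 0, so x^2 - 843 annihilates α. Since d = 843 is squarefree and ≠ 1, it is not a perfect square in Q, so x^2 - 843 has no rational root and is therefore irreducible over Q (a degree-2 polynomial over a field is irreducible iff it has no root). Hence m_α(x) = x^2 - 843.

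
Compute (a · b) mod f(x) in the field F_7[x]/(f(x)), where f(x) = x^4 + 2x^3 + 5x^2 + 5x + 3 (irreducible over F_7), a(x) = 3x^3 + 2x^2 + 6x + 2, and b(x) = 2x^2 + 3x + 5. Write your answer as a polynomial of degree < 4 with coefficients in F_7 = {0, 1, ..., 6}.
a · b ≡ x^3 + 4x^2 + 6x (mod f(x))

Multiply in F_7[x]: a(x)·b(x) = (3x^3 + 2x^2 + 6x + 2)·(2x^2 + 3x + 5) = 6x^5 + 6x^4 + 5x^3 + 4x^2 + x + 3. This has degree ≥ 4, so divide by f(x) over F_7: 6x^5 + 6x^4 + 5x^3 + 4x^2 + x + 3 = (6x + 1)·(x^4 + 2x^3 + 5x^2 + 5x + 3) + (x^3 + 4x^2 + 6x). Hence a·b ≡ x^3 + 4x^2 + 6x (mod f). (F_7[x]/(f) is a field with 7^4 = 2401 elements since f is irreducible of degree 4.)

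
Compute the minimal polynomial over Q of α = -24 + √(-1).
m_α(x) = x^2 + 48x + 577

From α + 24 = √(-1), squaring gives (α + 24)^2 = -1, i.e. α^2 + 48α + 576 = -1, so α^2 + 48α + 577 = 0. The discriminant of x^2 + 48x + 577 is (48)^2 - 4·(577) = 2304 - 2308 = -4, and 4·(-1) is not a perfect square in Q since -1 is squarefree and ≠ 1. Hence x^2 + 48x + 577 is irreducible over Q and is the minimal polynomial of α.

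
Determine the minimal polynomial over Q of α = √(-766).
m_α(x) = x^2 + 766

α satisfies α^2 + 766 = 0, so x^2 + 766 annihilates α. Since d = -766 is squarefree and ≠ 1, it is not a perfect square in Q, so x^2 + 766 has no rational root and is therefore irreducible over Q (a degree-2 polynomial over a field is irreducible iff it has no root). Hence m_α(x) = x^2 + 766.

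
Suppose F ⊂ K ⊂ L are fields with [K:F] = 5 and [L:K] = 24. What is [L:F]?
[L:F] = 120

The tower law says that for any tower of field extensions F ⊂ K ⊂ L with finite degrees, [L:F] = [L:K] · [K:F]. Here this gives [L:F] = 24 · 5 = 120.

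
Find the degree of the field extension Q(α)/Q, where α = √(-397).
[Q(α):Q] = 2

[Q(α):Q] equals the degree of the minimal polynomial of α. Here α^2 = -397 and x^2 + 397 is irreducible (d = -397 is squarefree, ≠ 1, hence not a square), so deg(m_α) = 2. Thus [Q(α):Q] = 2.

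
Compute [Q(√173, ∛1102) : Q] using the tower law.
[Q(√173, ∛1102) : Q] = 6

Let L = Q(√173, ∛1102). Since Q(√173) ⊂ L and [Q(√173):Q] = 2, the tower law gives 2 | [L:Q]. Likewise Q(∛1102) ⊂ L with [Q(∛1102):Q] = 3 (because 1102 is not a perfect cube), so 3 | [L:Q]. As gcd(2,3) = 1, [L:Q] is divisible by 6. Conversely L is generated over Q by √173 and ∛1102, so [L:Q] ≤ 2·3 = 6. Therefore [Q(√173, ∛1102) : Q] = 6.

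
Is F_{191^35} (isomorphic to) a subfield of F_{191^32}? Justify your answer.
No: F_{191^35} is not a subfield of F_{191^32}

F_{p^m} embeds in F_{p^n} iff m | n. Here 35 ∤ 32 (since 32 = 0·35 + 32 with remainder 32 ≠ 0), so F_{191^35} is not a subfield of F_{191^32}. Equivalently: if it were, the tower law would give 35 = [F_{191^35}:F_191] dividing [F_{191^32}:F_191] = 32, contradiction.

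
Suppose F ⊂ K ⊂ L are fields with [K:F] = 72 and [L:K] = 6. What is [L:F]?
[L:F] = 432

The tower law says that for any tower of field extensions F ⊂ K ⊂ L with finite degrees, [L:F] = [L:K] · [K:F]. Here this gives [L:F] = 6 · 72 = 432.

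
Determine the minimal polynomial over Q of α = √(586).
m_α(x) = x^2 - 586

α satisfies α^2 - 586 = 0, so x^2 - 586 annihilates α. Since d = 586 is squarefree and ≠ 1, it is not a perfect square in Q, so x^2 - 586 has no rational root and is therefore irreducible over Q (a degree-2 polynomial over a field is irreducible iff it has no root). Hence m_α(x) = x^2 - 586.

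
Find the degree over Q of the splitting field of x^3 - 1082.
[K : Q] = 6

The roots of x^3 - 1082 are ∛1082, ω∛1082, ω^2∛1082 where ω = e^(2πi/3) is a primitive cube root of unity, so K = Q(∛1082, ω). Now [Q(∛1082):Q] = 3 (since 1082 is not a perfect cube, x^3 - 1082 is irreducible) and [Q(ω):Q] = 2. Both 2 and 3 divide [K:Q], and [K:Q] ≤ 3·2 = 6, so [K:Q] = 6. (Equivalently: Q(∛1082) ⊂ R but ω ∉ R, so [K : Q(∛1082)] = 2.)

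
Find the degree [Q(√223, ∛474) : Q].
[Q(√223, ∛474) : Q] = 6

Let L = Q(√223, ∛474). Since Q(√223) ⊂ L and [Q(√223):Q] = 2, the tower law gives 2 | [L:Q]. Likewise Q(∛474) ⊂ L with [Q(∛474):Q] = 3 (because 474 is not a perfect cube), so 3 | [L:Q]. As gcd(2,3) = 1, [L:Q] is divisible by 6. Conversely L is generated over Q by √223 and ∛474, so [L:Q] ≤ 2·3 = 6. Therefore [Q(√223, ∛474) : Q] = 6.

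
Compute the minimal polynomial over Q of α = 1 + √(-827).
m_α(x) = x^2 - 2x + 828

From α - 1 = √(-827), squaring gives (α - 1)^2 = -827, i.e. α^2 - 2α + 1 = -827, so α^2 - 2α + 828 = 0. The discriminant of x^2 - 2x + 828 is (-2)^2 - 4·(828) = 4 - 3312 = -3308, and 4·(-827) is not a perfect square in Q since -827 is squarefree and ≠ 1. Hence x^2 - 2x + 828 is irreducible over Q and is the minimal polynomial of α.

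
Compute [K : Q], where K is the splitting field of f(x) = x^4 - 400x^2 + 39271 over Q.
[K : Q] = 4

Solving the quadratic in x^2: x^2 = (400 ± √(400^2 - 4·39271))/2 = (400 ± √2916)/2 = (400 ± 54)/2, giving x^2 = 227 or x^2 = 173. So f(x) = (x^2 - 227)(x^2 - 173) and the roots of f are ±√227, ±√173. Hence the splitting field is K = Q(√227, √173). Since 227 and 173 are distinct squarefree integers > 1, their product 39271 is not a perfect square, so √173 ∉ Q(√227). By the tower law [K:Q] = [Q(√227,√173):Q(√227)] · [Q(√227):Q] = 2 · 2 = 4.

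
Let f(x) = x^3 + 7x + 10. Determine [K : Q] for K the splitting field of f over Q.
[K : Q] = 6

By the rational root test, any rational root of the monic integer polynomial f(x) = x^3 + 7x + 10 must be an integer dividing the constant term 10, i.e. one of ±{1, 2, 5, 10}. Evaluating: f(1) = 18, f(-1) = 2, f(2) = 32, f(-2) = -12, f(5) = 170, f(-5) = -150, f(10) = 1080, f(-10) = -1060; none is 0, so f has no rational root and is therefore irreducible over Q (a cubic with no linear factor over a field is irreducible). For an irreducible cubic, the Galois group is A_3 or S_3 according as the discriminant disc(f) = -4a^3 - 27b^2 = -4·(7)^3 - 27·(10)^2 = -4072 is or is not a square in Q. Here disc(f) = -4072 is not a perfect square in Q, so the Galois group of f over Q is not contained in A_3 and must be all of S_3. The splitting field has degree |S_3| = 6 over Q, so [K : Q] = 6.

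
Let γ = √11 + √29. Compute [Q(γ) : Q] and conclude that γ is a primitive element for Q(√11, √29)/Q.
[Q(γ) : Q] = 4 (equivalently, Q(γ) = Q(√11, √29))

Obviously Q(γ) ⊆ Q(√11, √29), and [Q(√11, √29):Q] = 4 (since 11, 29 are distinct squarefree integers > 1 with 319 not a perfect square). To show equality we compute the minimal polynomial of γ. From γ = √11 + √29: γ^2 = 11 + 2√(319) + 29 = 40 + 2√(319), so γ^2 - 40 = 2√(319); squaring, (γ^2 - 40)^2 = 4·319, i.e. γ^4 - 80γ^2 + 1600 - 1276 = 0, i.e. γ^4 - 80γ^2 + 324 = 0. So γ is a root of x^4 - 80x^2 + 324. This polynomial is irreducible over Q: it has no rational root (each ±√11 ± √29 is irrational), and any factorization into two quadratics over Q would force √(319) ∈ Q (pairing opposite roots) or √11, √29 ∈ Q (other pairings), all impossible. Hence [Q(γ):Q] = 4 = [Q(√11, √29):Q], so Q(γ) = Q(√11, √29).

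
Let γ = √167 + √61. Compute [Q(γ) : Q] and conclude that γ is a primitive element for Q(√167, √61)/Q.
[Q(γ) : Q] = 4 (equivalently, Q(γ) = Q(√167, √61))

Obviously Q(γ) ⊆ Q(√167, √61), and [Q(√167, √61):Q] = 4 (since 167, 61 are distinct squarefree integers > 1 with 10187 not a perfect square). To show equality we compute the minimal polynomial of γ. From γ = √167 + √61: γ^2 = 167 + 2√(10187) + 61 = 228 + 2√(10187), so γ^2 - 228 = 2√(10187); squaring, (γ^2 - 228)^2 = 4·10187, i.e. γ^4 - 456γ^2 + 51984 - 40748 = 0, i.e. γ^4 - 456γ^2 + 11236 = 0. So γ is a root of x^4 - 456x^2 + 11236. This polynomial is irreducible over Q: it has no rational root (each ±√167 ± √61 is irrational), and any factorization into two quadratics over Q would force √(10187) ∈ Q (pairing opposite roots) or √167, √61 ∈ Q (other pairings), all impossible. Hence [Q(γ):Q] = 4 = [Q(√167, √61):Q], so Q(γ) = Q(√167, √61).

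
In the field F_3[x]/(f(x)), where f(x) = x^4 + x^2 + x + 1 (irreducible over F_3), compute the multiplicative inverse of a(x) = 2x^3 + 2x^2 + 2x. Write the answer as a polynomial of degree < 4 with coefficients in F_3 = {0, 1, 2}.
a(x)^(-1) ≡ 2x^3 + 2x^2 + 2x + 2 (mod f(x))

Since f is irreducible over F_3, F_3[x]/(f) is a field and a(x) ≠ 0 has an inverse. Apply the extended Euclidean algorithm to f(x) and a(x) in F_3[x]: f(x) = (2x + 1)·a(x) + (x^2 + 2x + 1);  a(x) = (2x + 1)·(x^2 + 2x + 1) + (x + 2);  (x^2 + 2x + 1) = (x)·(x + 2) + (1). The last nonzero remainder is the constant 1 = gcd(f, a) in F_3. Back-substituting through the division chain expresses 1 = s(x)·a(x) + t(x)·f(x) with s(x) ≡ 2x^3 + 2x^2 + 2x + 2 (mod f), so a(x)^(-1) ≡ s(x) = 2x^3 + 2x^2 + 2x + 2 (mod f). Check: (2x^3 + 2x^2 + 2x)·(2x^3 + 2x^2 + 2x + 2) = x^6 + 2x^5 + 2x^2 + x ≡ 1 (mod x^4 + x^2 + x + 1).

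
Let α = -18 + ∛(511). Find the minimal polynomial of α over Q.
m_α(x) = x^3 + 54x^2 + 972x + 5321

Set β = α + 18 = ∛(511), so β^3 = 511. Then (α + 18)^3 - 511 = 0, i.e. α is a root of g(x) = (x + 18)^3 - 511 = x^3 + 54x^2 + 972x + 5321. Since g(x) = h(x + 18) where h(x) = x^3 - 511, and h is irreducible over Q (because 511 is not a perfect cube, so h has no rational root, and a monic cubic with no rational root is irreducible), g is also irreducible (irreducibility is preserved under the substitution x → x + 18). Hence m_α(x) = x^3 + 54x^2 + 972x + 5321.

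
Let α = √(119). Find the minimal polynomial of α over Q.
m_α(x) = x^2 - 119

α satisfies α^2 - 119 = 0, so x^2 - 119 annihilates α. Since d = 119 is squarefree and ≠ 1, it is not a perfect square in Q, so x^2 - 119 has no rational root and is therefore irreducible over Q (a degree-2 polynomial over a field is irreducible iff it has no root). Hence m_α(x) = x^2 - 119.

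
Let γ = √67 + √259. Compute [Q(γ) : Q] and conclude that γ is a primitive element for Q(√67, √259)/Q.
[Q(γ) : Q] = 4 (equivalently, Q(γ) = Q(√67, √259))

Obviously Q(γ) ⊆ Q(√67, √259), and [Q(√67, √259):Q] = 4 (since 67, 259 are distinct squarefree integers > 1 with 17353 not a perfect square). To show equality we compute the minimal polynomial of γ. From γ = √67 + √259: γ^2 = 67 + 2√(17353) + 259 = 326 + 2√(17353), so γ^2 - 326 = 2√(17353); squaring, (γ^2 - 326)^2 = 4·17353, i.e. γ^4 - 652γ^2 + 106276 - 69412 = 0, i.e. γ^4 - 652γ^2 + 36864 = 0. So γ is a root of x^4 - 652x^2 + 36864. This polynomial is irreducible over Q: it has no rational root (each ±√67 ± √259 is irrational), and any factorization into two quadratics over Q would force √(17353) ∈ Q (pairing opposite roots) or √67, √259 ∈ Q (other pairings), all impossible. Hence [Q(γ):Q] = 4 = [Q(√67, √259):Q], so Q(γ) = Q(√67, √259).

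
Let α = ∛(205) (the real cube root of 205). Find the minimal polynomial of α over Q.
m_α(x) = x^3 - 205

α satisfies α^3 = 205, so x^3 - 205 annihilates α. By the rational root test, a rational root p/q (in lowest terms) of x^3 - 205 would satisfy p^3 = 205 q^3, forcing q = 1 and p^3 = 205; but 205 is not a perfect cube, contradiction. A monic cubic over Q with no rational root is irreducible (any nontrivial factorization would include a linear factor). Hence x^3 - 205 is the minimal polynomial of α, and in particular [Q(α):Q] = 3.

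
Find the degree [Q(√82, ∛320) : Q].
[Q(√82, ∛320) : Q] = 6

Let L = Q(√82, ∛320). Since Q(√82) ⊂ L and [Q(√82):Q] = 2, the tower law gives 2 | [L:Q]. Likewise Q(∛320) ⊂ L with [Q(∛320):Q] = 3 (because 320 is not a perfect cube), so 3 | [L:Q]. As gcd(2,3) = 1, [L:Q] is divisible by 6. Conversely L is generated over Q by √82 and ∛320, so [L:Q] ≤ 2·3 = 6. Therefore [Q(√82, ∛320) : Q] = 6.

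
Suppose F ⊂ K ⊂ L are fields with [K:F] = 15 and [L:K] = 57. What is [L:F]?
[L:F] = 855

The tower law says that for any tower of field extensions F ⊂ K ⊂ L with finite degrees, [L:F] = [L:K] · [K:F]. Here this gives [L:F] = 57 · 15 = 855.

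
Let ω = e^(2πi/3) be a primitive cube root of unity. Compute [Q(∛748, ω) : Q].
[Q(∛748, ω) : Q] = 6

[Q(∛748):Q] = 3 (min poly x^3 - 748, irreducible since 748 is not a perfect cube). [Q(ω):Q] = 2 (min poly x^2 + x + 1). Since Q(∛748) ⊂ R and ω ∉ R, we have ω ∉ Q(∛748), so x^2 + x + 1 remains irreducible over Q(∛748) and [Q(∛748, ω) : Q(∛748)] = 2. By the tower law, [Q(∛748, ω) : Q] = 3 · 2 = 6. (In fact Q(∛748, ω) is the splitting field of x^3 - 748 over Q.)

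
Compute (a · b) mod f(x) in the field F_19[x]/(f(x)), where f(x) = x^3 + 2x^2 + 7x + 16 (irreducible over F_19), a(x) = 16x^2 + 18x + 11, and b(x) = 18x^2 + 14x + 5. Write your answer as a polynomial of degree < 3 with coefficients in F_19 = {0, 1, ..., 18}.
a · b ≡ 14x^2 + 12x + 9 (mod f(x))

Multiply in F_19[x]: a(x)·b(x) = (16x^2 + 18x + 11)·(18x^2 + 14x + 5) = 3x^4 + 16x^3 + 17x^2 + 16x + 17. This has degree ≥ 3, so divide by f(x) over F_19: 3x^4 + 16x^3 + 17x^2 + 16x + 17 = (3x + 10)·(x^3 + 2x^2 + 7x + 16) + (14x^2 + 12x + 9). Hence a·b ≡ 14x^2 + 12x + 9 (mod f). (F_19[x]/(f) is a field with 19^3 = 6859 elements since f is irreducible of degree 3.)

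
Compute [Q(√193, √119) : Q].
[Q(√193, √119) : Q] = 4

[Q(√193):Q] = 2 (min poly x^2 - 193, irreducible since 193 is squarefree > 1). For the top step, suppose √119 ∈ Q(√193), say √119 = c + d√193 with c, d ∈ Q. Squaring: 119 = c^2 + 193d^2 + 2cd√193. Since √193 ∉ Q this forces 2cd = 0. If d = 0 then √119 = c ∈ Q, contradicting 119 squarefree > 1. If c = 0 then 119 = 193d^2, so 193·119 = (193d)^2 is a perfect square in Q — but 193·119 = 22967 is not a perfect square (since 193 and 119 are distinct squarefree integers). Contradiction. Hence √119 ∉ Q(√193), so x^2 - 119 stays irreducible over Q(√193) and [Q(√193, √119) : Q(√193)] = 2. By the tower law, [Q(√193, √119) : Q] = 2 · 2 = 4.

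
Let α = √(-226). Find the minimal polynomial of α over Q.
m_α(x) = x^2 + 226

α satisfies α^2 + 226 = 0, so x^2 + 226 annihilates α. Since d = -226 is squarefree and ≠ 1, it is not a perfect square in Q, so x^2 + 226 has no rational root and is therefore irreducible over Q (a degree-2 polynomial over a field is irreducible iff it has no root). Hence m_α(x) = x^2 + 226.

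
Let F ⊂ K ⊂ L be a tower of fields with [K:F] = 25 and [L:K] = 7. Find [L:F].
[L:F] = 175

The tower law says that for any tower of field extensions F ⊂ K ⊂ L with finite degrees, [L:F] = [L:K] · [K:F]. Here this gives [L:F] = 7 · 25 = 175.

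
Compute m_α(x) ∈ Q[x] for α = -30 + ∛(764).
m_α(x) = x^3 + 90x^2 + 2700x + 26236

Set β = α + 30 = ∛(764), so β^3 = 764. Then (α + 30)^3 - 764 = 0, i.e. α is a root of g(x) = (x + 30)^3 - 764 = x^3 + 90x^2 + 2700x + 26236. Since g(x) = h(x + 30) where h(x) = x^3 - 764, and h is irreducible over Q (because 764 is not a perfect cube, so h has no rational root, and a monic cubic with no rational root is irreducible), g is also irreducible (irreducibility is preserved under the substitution x → x + 30). Hence m_α(x) = x^3 + 90x^2 + 2700x + 26236.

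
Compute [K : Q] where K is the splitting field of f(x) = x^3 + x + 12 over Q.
[K : Q] = 6

By the rational root test, any rational root of the monic integer polynomial f(x) = x^3 + x + 12 must be an integer dividing the constant term 12, i.e. one of ±{1, 2, 3, 4, 6, 12}. Evaluating: f(1) = 14, f(-1) = 10, f(2) = 22, f(-2) = 2, f(3) = 42, f(-3) = -18, f(4) = 80, f(-4) = -56, f(6) = 234, f(-6) = -210, f(12) = 1752, f(-12) = -1728; none is 0, so f has no rational root and is therefore irreducible over Q (a cubic with no linear factor over a field is irreducible). For an irreducible cubic, the Galois group is A_3 or S_3 according as the discriminant disc(f) = -4a^3 - 27b^2 = -4·(1)^3 - 27·(12)^2 = -3892 is or is not a square in Q. Here disc(f) = -3892 is not a perfect square in Q, so the Galois group of f over Q is not contained in A_3 and must be all of S_3. The splitting field has degree |S_3| = 6 over Q, so [K : Q] = 6.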